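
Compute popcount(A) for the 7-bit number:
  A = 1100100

1100100
1-bits at positions (from bit 0 = LSB): 2, 5, 6
Count = 3

Answer: 3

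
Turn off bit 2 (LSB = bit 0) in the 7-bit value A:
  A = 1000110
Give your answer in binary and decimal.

Mask = ~(1 << 2) = 1111011
Bit 2 of A is 1, so AND-ing with the mask clears it to 0.
  1000110
& 1111011
---------
  1000010

Answer: 1000010 (66)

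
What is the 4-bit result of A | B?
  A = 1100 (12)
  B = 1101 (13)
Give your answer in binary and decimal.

Apply | to each column (1 where either bit is 1):
  1100
| 1101
------
  1101

Answer: 1101 (13)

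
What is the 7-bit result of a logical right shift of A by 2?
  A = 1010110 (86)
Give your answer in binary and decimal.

Logical shift right by 2: drop the bottom 2 bit(s), prepend 2 zero(s) on the left.
  1010110  ->  keep [10101], discard [10], prepend 00
= 0010101

Answer: 0010101 (21)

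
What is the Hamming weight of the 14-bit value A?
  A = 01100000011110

01100000011110
1-bits at positions (from bit 0 = LSB): 1, 2, 3, 4, 11, 12
Count = 6

Answer: 6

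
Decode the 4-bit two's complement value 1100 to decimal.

MSB is 1, so the value is negative. Find the magnitude:
1. Invert bits:  0011
2. Add 1:        0100  = 4
3. Apply sign:   -4

Answer: -4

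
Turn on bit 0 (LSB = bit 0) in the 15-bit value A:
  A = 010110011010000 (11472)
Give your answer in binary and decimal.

Mask = 1 << 0 = 000000000000001
Bit 0 of A is 0, so OR-ing with the mask flips it to 1.
  010110011010000
| 000000000000001
-----------------
  010110011010001

Answer: 010110011010001 (11473)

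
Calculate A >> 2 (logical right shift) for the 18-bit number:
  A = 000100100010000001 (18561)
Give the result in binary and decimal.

Logical shift right by 2: drop the bottom 2 bit(s), prepend 2 zero(s) on the left.
  000100100010000001  ->  keep [0001001000100000], discard [01], prepend 00
= 000001001000100000

Answer: 000001001000100000 (4640)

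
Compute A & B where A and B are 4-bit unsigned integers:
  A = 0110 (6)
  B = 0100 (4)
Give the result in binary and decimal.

Apply & to each column (1 only where both bits are 1):
  0110
& 0100
------
  0100

Answer: 0100 (4)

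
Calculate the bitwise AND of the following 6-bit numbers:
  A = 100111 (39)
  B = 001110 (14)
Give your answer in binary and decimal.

Apply & to each column (1 only where both bits are 1):
  100111
& 001110
--------
  000110

Answer: 000110 (6)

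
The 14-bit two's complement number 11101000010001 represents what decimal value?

MSB is 1, so the value is negative. Find the magnitude:
1. Invert bits:  00010111101110
2. Add 1:        00010111101111  = 1519
3. Apply sign:   -1519

Answer: -1519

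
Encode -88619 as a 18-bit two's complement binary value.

1. Binary of +88619:  010101101000101011
2. Invert bits:     101010010111010100
3. Add 1:           101010010111010101

Answer: 101010010111010101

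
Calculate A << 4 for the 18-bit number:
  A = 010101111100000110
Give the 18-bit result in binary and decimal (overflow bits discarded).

Shift left by 4: drop the top 4 bit(s), append 4 zero(s) on the right.
  010101111100000110  ->  discard [0101], keep [01111100000110], append 0000
= 011111000001100000

Answer: 011111000001100000 (127072)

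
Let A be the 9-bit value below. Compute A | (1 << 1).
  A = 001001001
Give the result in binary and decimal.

Mask = 1 << 1 = 000000010
Bit 1 of A is 0, so OR-ing with the mask flips it to 1.
  001001001
| 000000010
-----------
  001001011

Answer: 001001011 (75)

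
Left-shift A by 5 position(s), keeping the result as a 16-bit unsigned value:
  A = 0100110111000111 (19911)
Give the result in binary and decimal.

Shift left by 5: drop the top 5 bit(s), append 5 zero(s) on the right.
  0100110111000111  ->  discard [01001], keep [10111000111], append 00000
= 1011100011100000

Answer: 1011100011100000 (47328)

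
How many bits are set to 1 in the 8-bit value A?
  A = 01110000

01110000
1-bits at positions (from bit 0 = LSB): 4, 5, 6
Count = 3

Answer: 3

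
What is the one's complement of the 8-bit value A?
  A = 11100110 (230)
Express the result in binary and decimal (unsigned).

Flip each bit (0->1, 1->0):
  11100110
  00011001

Answer: 00011001 (25)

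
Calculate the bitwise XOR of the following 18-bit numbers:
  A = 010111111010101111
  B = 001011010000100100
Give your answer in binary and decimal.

Apply ^ to each column (1 where bits differ):
  010111111010101111
^ 001011010000100100
--------------------
  011100101010001011

Answer: 011100101010001011 (117387)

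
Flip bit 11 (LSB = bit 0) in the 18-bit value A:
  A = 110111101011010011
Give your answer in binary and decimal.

Mask = 1 << 11 = 000000100000000000
Bit 11 of A is 1; XOR with the mask flips it to 0.
  110111101011010011
^ 000000100000000000
--------------------
  110111001011010011

Answer: 110111001011010011 (226003)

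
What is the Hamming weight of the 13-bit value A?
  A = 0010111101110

0010111101110
1-bits at positions (from bit 0 = LSB): 1, 2, 3, 5, 6, 7, 8, 10
Count = 8

Answer: 8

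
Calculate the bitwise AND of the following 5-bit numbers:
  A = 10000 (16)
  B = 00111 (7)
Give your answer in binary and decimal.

Apply & to each column (1 only where both bits are 1):
  10000
& 00111
-------
  00000

Answer: 00000 (0)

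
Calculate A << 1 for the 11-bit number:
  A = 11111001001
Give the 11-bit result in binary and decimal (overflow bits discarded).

Shift left by 1: drop the top 1 bit(s), append 1 zero(s) on the right.
  11111001001  ->  discard [1], keep [1111001001], append 0
= 11110010010

Answer: 11110010010 (1938)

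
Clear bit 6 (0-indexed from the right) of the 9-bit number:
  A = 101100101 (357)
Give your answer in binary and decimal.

Mask = ~(1 << 6) = 110111111
Bit 6 of A is 1, so AND-ing with the mask clears it to 0.
  101100101
& 110111111
-----------
  100100101

Answer: 100100101 (293)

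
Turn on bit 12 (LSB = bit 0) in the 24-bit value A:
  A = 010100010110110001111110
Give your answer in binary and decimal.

Mask = 1 << 12 = 000000000001000000000000
Bit 12 of A is 0, so OR-ing with the mask flips it to 1.
  010100010110110001111110
| 000000000001000000000000
--------------------------
  010100010111110001111110

Answer: 010100010111110001111110 (5340286)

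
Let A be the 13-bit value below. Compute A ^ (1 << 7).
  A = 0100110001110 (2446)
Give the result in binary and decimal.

Mask = 1 << 7 = 0000010000000
Bit 7 of A is 1; XOR with the mask flips it to 0.
  0100110001110
^ 0000010000000
---------------
  0100100001110

Answer: 0100100001110 (2318)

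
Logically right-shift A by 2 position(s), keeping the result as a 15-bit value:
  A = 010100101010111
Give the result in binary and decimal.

Logical shift right by 2: drop the bottom 2 bit(s), prepend 2 zero(s) on the left.
  010100101010111  ->  keep [0101001010101], discard [11], prepend 00
= 000101001010101

Answer: 000101001010101 (2645)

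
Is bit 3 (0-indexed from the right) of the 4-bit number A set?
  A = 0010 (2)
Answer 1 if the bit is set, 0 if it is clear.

Bit 3 is the 4th from the right.
  0010
  ^
That bit is 0.

Answer: 0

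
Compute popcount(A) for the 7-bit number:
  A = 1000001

1000001
1-bits at positions (from bit 0 = LSB): 0, 6
Count = 2

Answer: 2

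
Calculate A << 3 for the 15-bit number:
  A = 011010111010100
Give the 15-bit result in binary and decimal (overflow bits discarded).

Shift left by 3: drop the top 3 bit(s), append 3 zero(s) on the right.
  011010111010100  ->  discard [011], keep [010111010100], append 000
= 010111010100000

Answer: 010111010100000 (11936)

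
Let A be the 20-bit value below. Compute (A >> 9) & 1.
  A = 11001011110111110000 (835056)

Bit 9 is the 10th from the right.
  11001011110111110000
            ^
That bit is 0.

Answer: 0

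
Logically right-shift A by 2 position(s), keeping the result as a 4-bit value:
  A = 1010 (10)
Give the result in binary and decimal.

Logical shift right by 2: drop the bottom 2 bit(s), prepend 2 zero(s) on the left.
  1010  ->  keep [10], discard [10], prepend 00
= 0010

Answer: 0010 (2)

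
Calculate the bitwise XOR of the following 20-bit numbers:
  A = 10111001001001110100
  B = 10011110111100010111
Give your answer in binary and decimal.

Apply ^ to each column (1 where bits differ):
  10111001001001110100
^ 10011110111100010111
----------------------
  00100111110101100011

Answer: 00100111110101100011 (163171)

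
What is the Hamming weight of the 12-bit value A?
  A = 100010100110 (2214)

100010100110
1-bits at positions (from bit 0 = LSB): 1, 2, 5, 7, 11
Count = 5

Answer: 5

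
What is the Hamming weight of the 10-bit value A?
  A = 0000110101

0000110101
1-bits at positions (from bit 0 = LSB): 0, 2, 4, 5
Count = 4

Answer: 4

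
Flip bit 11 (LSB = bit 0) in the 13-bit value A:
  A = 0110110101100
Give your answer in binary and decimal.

Mask = 1 << 11 = 0100000000000
Bit 11 of A is 1; XOR with the mask flips it to 0.
  0110110101100
^ 0100000000000
---------------
  0010110101100

Answer: 0010110101100 (1452)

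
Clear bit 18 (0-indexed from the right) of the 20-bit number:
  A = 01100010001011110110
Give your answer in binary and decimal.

Mask = ~(1 << 18) = 10111111111111111111
Bit 18 of A is 1, so AND-ing with the mask clears it to 0.
  01100010001011110110
& 10111111111111111111
----------------------
  00100010001011110110

Answer: 00100010001011110110 (140022)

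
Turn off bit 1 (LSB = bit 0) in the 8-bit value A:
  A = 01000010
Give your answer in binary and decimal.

Mask = ~(1 << 1) = 11111101
Bit 1 of A is 1, so AND-ing with the mask clears it to 0.
  01000010
& 11111101
----------
  01000000

Answer: 01000000 (64)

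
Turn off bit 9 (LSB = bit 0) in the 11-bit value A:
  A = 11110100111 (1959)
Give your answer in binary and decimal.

Mask = ~(1 << 9) = 10111111111
Bit 9 of A is 1, so AND-ing with the mask clears it to 0.
  11110100111
& 10111111111
-------------
  10110100111

Answer: 10110100111 (1447)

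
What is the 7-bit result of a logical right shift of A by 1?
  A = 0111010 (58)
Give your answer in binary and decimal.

Logical shift right by 1: drop the bottom 1 bit(s), prepend 1 zero(s) on the left.
  0111010  ->  keep [011101], discard [0], prepend 0
= 0011101

Answer: 0011101 (29)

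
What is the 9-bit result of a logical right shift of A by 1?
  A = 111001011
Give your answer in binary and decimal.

Logical shift right by 1: drop the bottom 1 bit(s), prepend 1 zero(s) on the left.
  111001011  ->  keep [11100101], discard [1], prepend 0
= 011100101

Answer: 011100101 (229)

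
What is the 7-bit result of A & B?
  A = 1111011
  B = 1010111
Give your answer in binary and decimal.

Apply & to each column (1 only where both bits are 1):
  1111011
& 1010111
---------
  1010011

Answer: 1010011 (83)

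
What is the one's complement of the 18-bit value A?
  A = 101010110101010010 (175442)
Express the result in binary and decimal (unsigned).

Flip each bit (0->1, 1->0):
  101010110101010010
  010101001010101101

Answer: 010101001010101101 (86701)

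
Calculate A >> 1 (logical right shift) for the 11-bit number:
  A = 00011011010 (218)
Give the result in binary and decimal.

Logical shift right by 1: drop the bottom 1 bit(s), prepend 1 zero(s) on the left.
  00011011010  ->  keep [0001101101], discard [0], prepend 0
= 00001101101

Answer: 00001101101 (109)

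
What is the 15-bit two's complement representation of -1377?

1. Binary of +1377:  000010101100001
2. Invert bits:     111101010011110
3. Add 1:           111101010011111

Answer: 111101010011111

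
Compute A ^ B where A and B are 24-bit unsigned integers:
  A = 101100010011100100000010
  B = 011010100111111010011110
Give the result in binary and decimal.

Apply ^ to each column (1 where bits differ):
  101100010011100100000010
^ 011010100111111010011110
--------------------------
  110110110100011110011100

Answer: 110110110100011110011100 (14370716)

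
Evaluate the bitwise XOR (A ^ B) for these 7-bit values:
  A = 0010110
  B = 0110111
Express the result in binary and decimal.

Apply ^ to each column (1 where bits differ):
  0010110
^ 0110111
---------
  0100001

Answer: 0100001 (33)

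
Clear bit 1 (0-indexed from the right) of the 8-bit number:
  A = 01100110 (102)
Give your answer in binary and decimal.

Mask = ~(1 << 1) = 11111101
Bit 1 of A is 1, so AND-ing with the mask clears it to 0.
  01100110
& 11111101
----------
  01100100

Answer: 01100100 (100)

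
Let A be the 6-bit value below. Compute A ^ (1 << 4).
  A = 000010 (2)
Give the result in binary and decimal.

Mask = 1 << 4 = 010000
Bit 4 of A is 0; XOR with the mask flips it to 1.
  000010
^ 010000
--------
  010010

Answer: 010010 (18)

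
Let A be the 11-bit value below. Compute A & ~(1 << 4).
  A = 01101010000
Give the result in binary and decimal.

Mask = ~(1 << 4) = 11111101111
Bit 4 of A is 1, so AND-ing with the mask clears it to 0.
  01101010000
& 11111101111
-------------
  01101000000

Answer: 01101000000 (832)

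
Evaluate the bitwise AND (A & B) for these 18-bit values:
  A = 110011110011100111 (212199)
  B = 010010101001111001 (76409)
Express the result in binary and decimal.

Apply & to each column (1 only where both bits are 1):
  110011110011100111
& 010010101001111001
--------------------
  010010100001100001

Answer: 010010100001100001 (75873)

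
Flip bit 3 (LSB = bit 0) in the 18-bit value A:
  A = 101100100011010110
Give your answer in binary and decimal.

Mask = 1 << 3 = 000000000000001000
Bit 3 of A is 0; XOR with the mask flips it to 1.
  101100100011010110
^ 000000000000001000
--------------------
  101100100011011110

Answer: 101100100011011110 (182494)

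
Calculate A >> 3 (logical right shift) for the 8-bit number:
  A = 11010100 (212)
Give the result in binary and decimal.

Logical shift right by 3: drop the bottom 3 bit(s), prepend 3 zero(s) on the left.
  11010100  ->  keep [11010], discard [100], prepend 000
= 00011010

Answer: 00011010 (26)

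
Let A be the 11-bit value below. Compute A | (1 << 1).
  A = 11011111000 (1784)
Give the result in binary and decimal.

Mask = 1 << 1 = 00000000010
Bit 1 of A is 0, so OR-ing with the mask flips it to 1.
  11011111000
| 00000000010
-------------
  11011111010

Answer: 11011111010 (1786)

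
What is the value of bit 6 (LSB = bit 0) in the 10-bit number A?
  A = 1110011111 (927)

Bit 6 is the 7th from the right.
  1110011111
     ^
That bit is 0.

Answer: 0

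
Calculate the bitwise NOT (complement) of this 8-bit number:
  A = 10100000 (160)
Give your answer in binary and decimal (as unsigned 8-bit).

Flip each bit (0->1, 1->0):
  10100000
  01011111

Answer: 01011111 (95)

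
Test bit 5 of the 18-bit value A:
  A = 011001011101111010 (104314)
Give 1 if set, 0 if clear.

Bit 5 is the 6th from the right.
  011001011101111010
              ^
That bit is 1.

Answer: 1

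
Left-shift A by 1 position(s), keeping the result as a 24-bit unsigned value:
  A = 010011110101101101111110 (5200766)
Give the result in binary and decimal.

Shift left by 1: drop the top 1 bit(s), append 1 zero(s) on the right.
  010011110101101101111110  ->  discard [0], keep [10011110101101101111110], append 0
= 100111101011011011111100

Answer: 100111101011011011111100 (10401532)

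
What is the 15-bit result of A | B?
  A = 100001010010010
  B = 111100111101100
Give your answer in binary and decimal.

Apply | to each column (1 where either bit is 1):
  100001010010010
| 111100111101100
-----------------
  111101111111110

Answer: 111101111111110 (31742)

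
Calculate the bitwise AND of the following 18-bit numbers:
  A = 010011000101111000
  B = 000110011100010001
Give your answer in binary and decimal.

Apply & to each column (1 only where both bits are 1):
  010011000101111000
& 000110011100010001
--------------------
  000010000100010000

Answer: 000010000100010000 (8464)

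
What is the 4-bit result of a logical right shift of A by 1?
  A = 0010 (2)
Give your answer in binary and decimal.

Logical shift right by 1: drop the bottom 1 bit(s), prepend 1 zero(s) on the left.
  0010  ->  keep [001], discard [0], prepend 0
= 0001

Answer: 0001 (1)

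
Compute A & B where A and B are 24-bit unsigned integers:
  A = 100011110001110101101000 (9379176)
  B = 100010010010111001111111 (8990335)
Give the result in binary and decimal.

Apply & to each column (1 only where both bits are 1):
  100011110001110101101000
& 100010010010111001111111
--------------------------
  100010010000110001101000

Answer: 100010010000110001101000 (8981608)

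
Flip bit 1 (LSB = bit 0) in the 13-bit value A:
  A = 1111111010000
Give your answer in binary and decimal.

Mask = 1 << 1 = 0000000000010
Bit 1 of A is 0; XOR with the mask flips it to 1.
  1111111010000
^ 0000000000010
---------------
  1111111010010

Answer: 1111111010010 (8146)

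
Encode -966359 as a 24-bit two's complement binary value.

1. Binary of +966359:  000011101011111011010111
2. Invert bits:     111100010100000100101000
3. Add 1:           111100010100000100101001

Answer: 111100010100000100101001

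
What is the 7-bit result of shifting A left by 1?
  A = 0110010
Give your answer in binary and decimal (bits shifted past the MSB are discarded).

Shift left by 1: drop the top 1 bit(s), append 1 zero(s) on the right.
  0110010  ->  discard [0], keep [110010], append 0
= 1100100

Answer: 1100100 (100)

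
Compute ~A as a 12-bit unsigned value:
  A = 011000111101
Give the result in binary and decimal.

Flip each bit (0->1, 1->0):
  011000111101
  100111000010

Answer: 100111000010 (2498)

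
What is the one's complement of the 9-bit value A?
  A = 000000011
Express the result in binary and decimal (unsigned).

Flip each bit (0->1, 1->0):
  000000011
  111111100

Answer: 111111100 (508)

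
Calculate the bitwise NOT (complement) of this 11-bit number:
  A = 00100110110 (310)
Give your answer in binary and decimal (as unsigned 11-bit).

Flip each bit (0->1, 1->0):
  00100110110
  11011001001

Answer: 11011001001 (1737)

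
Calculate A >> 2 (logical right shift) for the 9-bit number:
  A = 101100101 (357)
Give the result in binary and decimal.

Logical shift right by 2: drop the bottom 2 bit(s), prepend 2 zero(s) on the left.
  101100101  ->  keep [1011001], discard [01], prepend 00
= 001011001

Answer: 001011001 (89)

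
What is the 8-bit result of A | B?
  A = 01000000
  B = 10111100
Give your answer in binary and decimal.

Apply | to each column (1 where either bit is 1):
  01000000
| 10111100
----------
  11111100

Answer: 11111100 (252)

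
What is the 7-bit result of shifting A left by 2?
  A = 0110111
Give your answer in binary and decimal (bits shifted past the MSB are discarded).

Shift left by 2: drop the top 2 bit(s), append 2 zero(s) on the right.
  0110111  ->  discard [01], keep [10111], append 00
= 1011100

Answer: 1011100 (92)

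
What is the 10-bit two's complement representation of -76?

1. Binary of +76:  0001001100
2. Invert bits:     1110110011
3. Add 1:           1110110100

Answer: 1110110100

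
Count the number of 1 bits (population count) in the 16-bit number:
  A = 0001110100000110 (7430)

0001110100000110
1-bits at positions (from bit 0 = LSB): 1, 2, 8, 10, 11, 12
Count = 6

Answer: 6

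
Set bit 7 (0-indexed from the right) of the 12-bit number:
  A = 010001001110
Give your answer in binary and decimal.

Mask = 1 << 7 = 000010000000
Bit 7 of A is 0, so OR-ing with the mask flips it to 1.
  010001001110
| 000010000000
--------------
  010011001110

Answer: 010011001110 (1230)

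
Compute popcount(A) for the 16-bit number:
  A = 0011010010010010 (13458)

0011010010010010
1-bits at positions (from bit 0 = LSB): 1, 4, 7, 10, 12, 13
Count = 6

Answer: 6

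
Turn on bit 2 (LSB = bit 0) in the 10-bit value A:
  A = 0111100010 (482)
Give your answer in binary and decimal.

Mask = 1 << 2 = 0000000100
Bit 2 of A is 0, so OR-ing with the mask flips it to 1.
  0111100010
| 0000000100
------------
  0111100110

Answer: 0111100110 (486)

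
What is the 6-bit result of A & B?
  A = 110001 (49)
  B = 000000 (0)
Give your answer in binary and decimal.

Apply & to each column (1 only where both bits are 1):
  110001
& 000000
--------
  000000

Answer: 000000 (0)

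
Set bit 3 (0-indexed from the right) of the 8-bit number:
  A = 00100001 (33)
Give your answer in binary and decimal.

Mask = 1 << 3 = 00001000
Bit 3 of A is 0, so OR-ing with the mask flips it to 1.
  00100001
| 00001000
----------
  00101001

Answer: 00101001 (41)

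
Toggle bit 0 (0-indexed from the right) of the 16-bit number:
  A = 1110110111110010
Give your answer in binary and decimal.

Mask = 1 << 0 = 0000000000000001
Bit 0 of A is 0; XOR with the mask flips it to 1.
  1110110111110010
^ 0000000000000001
------------------
  1110110111110011

Answer: 1110110111110011 (60915)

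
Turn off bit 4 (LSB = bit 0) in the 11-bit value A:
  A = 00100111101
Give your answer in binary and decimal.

Mask = ~(1 << 4) = 11111101111
Bit 4 of A is 1, so AND-ing with the mask clears it to 0.
  00100111101
& 11111101111
-------------
  00100101101

Answer: 00100101101 (301)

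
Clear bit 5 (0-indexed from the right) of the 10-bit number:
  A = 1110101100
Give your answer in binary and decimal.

Mask = ~(1 << 5) = 1111011111
Bit 5 of A is 1, so AND-ing with the mask clears it to 0.
  1110101100
& 1111011111
------------
  1110001100

Answer: 1110001100 (908)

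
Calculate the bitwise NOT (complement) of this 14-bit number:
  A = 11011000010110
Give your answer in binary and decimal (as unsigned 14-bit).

Flip each bit (0->1, 1->0):
  11011000010110
  00100111101001

Answer: 00100111101001 (2537)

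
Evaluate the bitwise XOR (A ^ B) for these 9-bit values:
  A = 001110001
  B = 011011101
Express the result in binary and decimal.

Apply ^ to each column (1 where bits differ):
  001110001
^ 011011101
-----------
  010101100

Answer: 010101100 (172)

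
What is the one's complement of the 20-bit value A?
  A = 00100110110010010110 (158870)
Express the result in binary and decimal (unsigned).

Flip each bit (0->1, 1->0):
  00100110110010010110
  11011001001101101001

Answer: 11011001001101101001 (889705)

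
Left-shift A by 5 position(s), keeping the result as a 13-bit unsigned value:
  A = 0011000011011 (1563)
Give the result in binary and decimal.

Shift left by 5: drop the top 5 bit(s), append 5 zero(s) on the right.
  0011000011011  ->  discard [00110], keep [00011011], append 00000
= 0001101100000

Answer: 0001101100000 (864)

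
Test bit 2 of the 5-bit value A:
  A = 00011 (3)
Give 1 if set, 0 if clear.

Bit 2 is the 3rd from the right.
  00011
    ^
That bit is 0.

Answer: 0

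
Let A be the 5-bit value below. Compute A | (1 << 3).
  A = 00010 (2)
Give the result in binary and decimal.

Mask = 1 << 3 = 01000
Bit 3 of A is 0, so OR-ing with the mask flips it to 1.
  00010
| 01000
-------
  01010

Answer: 01010 (10)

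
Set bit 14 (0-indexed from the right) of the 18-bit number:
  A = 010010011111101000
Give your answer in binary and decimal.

Mask = 1 << 14 = 000100000000000000
Bit 14 of A is 0, so OR-ing with the mask flips it to 1.
  010010011111101000
| 000100000000000000
--------------------
  010110011111101000

Answer: 010110011111101000 (92136)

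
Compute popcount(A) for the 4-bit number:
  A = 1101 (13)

1101
1-bits at positions (from bit 0 = LSB): 0, 2, 3
Count = 3

Answer: 3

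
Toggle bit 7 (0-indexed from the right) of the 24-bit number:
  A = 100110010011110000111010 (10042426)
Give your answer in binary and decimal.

Mask = 1 << 7 = 000000000000000010000000
Bit 7 of A is 0; XOR with the mask flips it to 1.
  100110010011110000111010
^ 000000000000000010000000
--------------------------
  100110010011110010111010

Answer: 100110010011110010111010 (10042554)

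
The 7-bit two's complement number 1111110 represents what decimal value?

MSB is 1, so the value is negative. Find the magnitude:
1. Invert bits:  0000001
2. Add 1:        0000010  = 2
3. Apply sign:   -2

Answer: -2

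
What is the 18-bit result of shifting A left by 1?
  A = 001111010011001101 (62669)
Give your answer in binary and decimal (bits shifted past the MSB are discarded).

Shift left by 1: drop the top 1 bit(s), append 1 zero(s) on the right.
  001111010011001101  ->  discard [0], keep [01111010011001101], append 0
= 011110100110011010

Answer: 011110100110011010 (125338)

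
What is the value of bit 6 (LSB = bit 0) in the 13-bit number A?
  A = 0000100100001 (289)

Bit 6 is the 7th from the right.
  0000100100001
        ^
That bit is 0.

Answer: 0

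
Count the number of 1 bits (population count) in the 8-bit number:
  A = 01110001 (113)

01110001
1-bits at positions (from bit 0 = LSB): 0, 4, 5, 6
Count = 4

Answer: 4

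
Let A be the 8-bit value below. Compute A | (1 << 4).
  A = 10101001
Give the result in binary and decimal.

Mask = 1 << 4 = 00010000
Bit 4 of A is 0, so OR-ing with the mask flips it to 1.
  10101001
| 00010000
----------
  10111001

Answer: 10111001 (185)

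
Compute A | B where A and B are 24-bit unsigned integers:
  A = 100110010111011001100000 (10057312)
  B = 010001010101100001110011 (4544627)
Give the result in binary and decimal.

Apply | to each column (1 where either bit is 1):
  100110010111011001100000
| 010001010101100001110011
--------------------------
  110111010111111001110011

Answer: 110111010111111001110011 (14515827)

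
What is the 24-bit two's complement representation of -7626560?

1. Binary of +7626560:  011101000101111101000000
2. Invert bits:     100010111010000010111111
3. Add 1:           100010111010000011000000

Answer: 100010111010000011000000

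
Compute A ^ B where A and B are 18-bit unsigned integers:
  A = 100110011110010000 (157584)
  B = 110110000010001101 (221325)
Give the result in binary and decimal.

Apply ^ to each column (1 where bits differ):
  100110011110010000
^ 110110000010001101
--------------------
  010000011100011101

Answer: 010000011100011101 (67357)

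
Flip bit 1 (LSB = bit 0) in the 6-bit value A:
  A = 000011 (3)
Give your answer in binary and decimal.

Mask = 1 << 1 = 000010
Bit 1 of A is 1; XOR with the mask flips it to 0.
  000011
^ 000010
--------
  000001

Answer: 000001 (1)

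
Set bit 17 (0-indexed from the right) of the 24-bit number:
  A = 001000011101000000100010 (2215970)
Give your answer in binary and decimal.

Mask = 1 << 17 = 000000100000000000000000
Bit 17 of A is 0, so OR-ing with the mask flips it to 1.
  001000011101000000100010
| 000000100000000000000000
--------------------------
  001000111101000000100010

Answer: 001000111101000000100010 (2347042)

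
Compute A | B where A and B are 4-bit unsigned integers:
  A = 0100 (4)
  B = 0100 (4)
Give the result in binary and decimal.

Apply | to each column (1 where either bit is 1):
  0100
| 0100
------
  0100

Answer: 0100 (4)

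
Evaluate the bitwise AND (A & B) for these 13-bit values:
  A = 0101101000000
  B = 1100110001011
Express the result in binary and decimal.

Apply & to each column (1 only where both bits are 1):
  0101101000000
& 1100110001011
---------------
  0100100000000

Answer: 0100100000000 (2304)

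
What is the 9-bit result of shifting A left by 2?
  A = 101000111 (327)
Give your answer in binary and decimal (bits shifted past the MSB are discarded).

Shift left by 2: drop the top 2 bit(s), append 2 zero(s) on the right.
  101000111  ->  discard [10], keep [1000111], append 00
= 100011100

Answer: 100011100 (284)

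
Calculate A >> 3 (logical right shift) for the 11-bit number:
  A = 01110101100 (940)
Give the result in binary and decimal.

Logical shift right by 3: drop the bottom 3 bit(s), prepend 3 zero(s) on the left.
  01110101100  ->  keep [01110101], discard [100], prepend 000
= 00001110101

Answer: 00001110101 (117)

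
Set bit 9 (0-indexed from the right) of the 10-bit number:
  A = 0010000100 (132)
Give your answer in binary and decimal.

Mask = 1 << 9 = 1000000000
Bit 9 of A is 0, so OR-ing with the mask flips it to 1.
  0010000100
| 1000000000
------------
  1010000100

Answer: 1010000100 (644)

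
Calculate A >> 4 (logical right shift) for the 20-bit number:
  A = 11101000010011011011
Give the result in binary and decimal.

Logical shift right by 4: drop the bottom 4 bit(s), prepend 4 zero(s) on the left.
  11101000010011011011  ->  keep [1110100001001101], discard [1011], prepend 0000
= 00001110100001001101

Answer: 00001110100001001101 (59469)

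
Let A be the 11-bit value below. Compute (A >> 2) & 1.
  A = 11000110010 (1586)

Bit 2 is the 3rd from the right.
  11000110010
          ^
That bit is 0.

Answer: 0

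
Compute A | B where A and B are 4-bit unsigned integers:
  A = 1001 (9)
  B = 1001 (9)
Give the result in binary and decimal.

Apply | to each column (1 where either bit is 1):
  1001
| 1001
------
  1001

Answer: 1001 (9)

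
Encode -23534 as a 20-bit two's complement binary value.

1. Binary of +23534:  00000101101111101110
2. Invert bits:     11111010010000010001
3. Add 1:           11111010010000010010

Answer: 11111010010000010010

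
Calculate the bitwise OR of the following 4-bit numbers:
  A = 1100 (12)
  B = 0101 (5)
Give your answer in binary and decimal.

Apply | to each column (1 where either bit is 1):
  1100
| 0101
------
  1101

Answer: 1101 (13)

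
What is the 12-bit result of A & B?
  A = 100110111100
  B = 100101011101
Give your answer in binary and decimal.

Apply & to each column (1 only where both bits are 1):
  100110111100
& 100101011101
--------------
  100100011100

Answer: 100100011100 (2332)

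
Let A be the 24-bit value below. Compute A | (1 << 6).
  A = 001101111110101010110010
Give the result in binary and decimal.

Mask = 1 << 6 = 000000000000000001000000
Bit 6 of A is 0, so OR-ing with the mask flips it to 1.
  001101111110101010110010
| 000000000000000001000000
--------------------------
  001101111110101011110010

Answer: 001101111110101011110010 (3664626)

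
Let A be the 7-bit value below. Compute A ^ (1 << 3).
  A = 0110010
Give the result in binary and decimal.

Mask = 1 << 3 = 0001000
Bit 3 of A is 0; XOR with the mask flips it to 1.
  0110010
^ 0001000
---------
  0111010

Answer: 0111010 (58)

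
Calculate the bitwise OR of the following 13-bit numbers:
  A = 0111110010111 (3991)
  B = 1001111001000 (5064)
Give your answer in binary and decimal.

Apply | to each column (1 where either bit is 1):
  0111110010111
| 1001111001000
---------------
  1111111011111

Answer: 1111111011111 (8159)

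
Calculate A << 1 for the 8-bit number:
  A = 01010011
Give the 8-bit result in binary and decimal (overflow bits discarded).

Shift left by 1: drop the top 1 bit(s), append 1 zero(s) on the right.
  01010011  ->  discard [0], keep [1010011], append 0
= 10100110

Answer: 10100110 (166)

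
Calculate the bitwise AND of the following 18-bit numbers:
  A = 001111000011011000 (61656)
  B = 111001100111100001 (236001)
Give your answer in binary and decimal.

Apply & to each column (1 only where both bits are 1):
  001111000011011000
& 111001100111100001
--------------------
  001001000011000000

Answer: 001001000011000000 (37056)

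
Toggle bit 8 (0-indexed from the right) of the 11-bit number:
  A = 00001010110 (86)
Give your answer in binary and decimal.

Mask = 1 << 8 = 00100000000
Bit 8 of A is 0; XOR with the mask flips it to 1.
  00001010110
^ 00100000000
-------------
  00101010110

Answer: 00101010110 (342)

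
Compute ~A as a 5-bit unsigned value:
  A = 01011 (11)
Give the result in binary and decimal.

Flip each bit (0->1, 1->0):
  01011
  10100

Answer: 10100 (20)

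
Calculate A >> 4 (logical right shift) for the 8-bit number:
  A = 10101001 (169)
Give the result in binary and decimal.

Logical shift right by 4: drop the bottom 4 bit(s), prepend 4 zero(s) on the left.
  10101001  ->  keep [1010], discard [1001], prepend 0000
= 00001010

Answer: 00001010 (10)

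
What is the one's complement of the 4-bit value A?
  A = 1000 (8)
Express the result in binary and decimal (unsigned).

Flip each bit (0->1, 1->0):
  1000
  0111

Answer: 0111 (7)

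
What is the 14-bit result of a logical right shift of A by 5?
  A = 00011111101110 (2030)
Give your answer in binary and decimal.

Logical shift right by 5: drop the bottom 5 bit(s), prepend 5 zero(s) on the left.
  00011111101110  ->  keep [000111111], discard [01110], prepend 00000
= 00000000111111

Answer: 00000000111111 (63)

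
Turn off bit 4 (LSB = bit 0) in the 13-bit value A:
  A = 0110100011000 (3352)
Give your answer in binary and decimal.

Mask = ~(1 << 4) = 1111111101111
Bit 4 of A is 1, so AND-ing with the mask clears it to 0.
  0110100011000
& 1111111101111
---------------
  0110100001000

Answer: 0110100001000 (3336)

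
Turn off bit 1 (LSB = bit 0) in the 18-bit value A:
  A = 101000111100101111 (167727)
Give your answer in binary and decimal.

Mask = ~(1 << 1) = 111111111111111101
Bit 1 of A is 1, so AND-ing with the mask clears it to 0.
  101000111100101111
& 111111111111111101
--------------------
  101000111100101101

Answer: 101000111100101101 (167725)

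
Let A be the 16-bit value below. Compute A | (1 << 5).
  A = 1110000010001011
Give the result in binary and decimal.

Mask = 1 << 5 = 0000000000100000
Bit 5 of A is 0, so OR-ing with the mask flips it to 1.
  1110000010001011
| 0000000000100000
------------------
  1110000010101011

Answer: 1110000010101011 (57515)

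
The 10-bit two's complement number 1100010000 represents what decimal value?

MSB is 1, so the value is negative. Find the magnitude:
1. Invert bits:  0011101111
2. Add 1:        0011110000  = 240
3. Apply sign:   -240

Answer: -240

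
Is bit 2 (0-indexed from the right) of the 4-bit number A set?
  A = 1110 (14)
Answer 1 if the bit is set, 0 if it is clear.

Bit 2 is the 3rd from the right.
  1110
   ^
That bit is 1.

Answer: 1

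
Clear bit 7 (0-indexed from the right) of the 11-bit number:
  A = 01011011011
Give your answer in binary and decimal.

Mask = ~(1 << 7) = 11101111111
Bit 7 of A is 1, so AND-ing with the mask clears it to 0.
  01011011011
& 11101111111
-------------
  01001011011

Answer: 01001011011 (603)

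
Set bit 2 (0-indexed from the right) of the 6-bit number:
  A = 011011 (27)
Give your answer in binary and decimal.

Mask = 1 << 2 = 000100
Bit 2 of A is 0, so OR-ing with the mask flips it to 1.
  011011
| 000100
--------
  011111

Answer: 011111 (31)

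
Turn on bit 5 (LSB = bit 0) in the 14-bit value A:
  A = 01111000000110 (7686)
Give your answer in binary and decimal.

Mask = 1 << 5 = 00000000100000
Bit 5 of A is 0, so OR-ing with the mask flips it to 1.
  01111000000110
| 00000000100000
----------------
  01111000100110

Answer: 01111000100110 (7718)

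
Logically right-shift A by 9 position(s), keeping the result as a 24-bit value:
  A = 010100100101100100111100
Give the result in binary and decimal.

Logical shift right by 9: drop the bottom 9 bit(s), prepend 9 zero(s) on the left.
  010100100101100100111100  ->  keep [010100100101100], discard [100111100], prepend 000000000
= 000000000010100100101100

Answer: 000000000010100100101100 (10540)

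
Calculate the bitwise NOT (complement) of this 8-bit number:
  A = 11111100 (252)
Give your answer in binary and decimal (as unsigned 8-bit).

Flip each bit (0->1, 1->0):
  11111100
  00000011

Answer: 00000011 (3)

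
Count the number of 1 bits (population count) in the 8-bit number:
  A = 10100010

10100010
1-bits at positions (from bit 0 = LSB): 1, 5, 7
Count = 3

Answer: 3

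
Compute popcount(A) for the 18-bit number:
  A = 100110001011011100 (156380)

100110001011011100
1-bits at positions (from bit 0 = LSB): 2, 3, 4, 6, 7, 9, 13, 14, 17
Count = 9

Answer: 9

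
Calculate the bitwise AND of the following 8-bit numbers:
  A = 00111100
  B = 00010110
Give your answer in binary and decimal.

Apply & to each column (1 only where both bits are 1):
  00111100
& 00010110
----------
  00010100

Answer: 00010100 (20)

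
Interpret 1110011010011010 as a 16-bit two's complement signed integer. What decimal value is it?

MSB is 1, so the value is negative. Find the magnitude:
1. Invert bits:  0001100101100101
2. Add 1:        0001100101100110  = 6502
3. Apply sign:   -6502

Answer: -6502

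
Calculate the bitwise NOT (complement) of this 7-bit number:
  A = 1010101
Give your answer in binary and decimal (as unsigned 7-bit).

Flip each bit (0->1, 1->0):
  1010101
  0101010

Answer: 0101010 (42)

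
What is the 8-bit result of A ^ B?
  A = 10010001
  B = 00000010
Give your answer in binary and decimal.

Apply ^ to each column (1 where bits differ):
  10010001
^ 00000010
----------
  10010011

Answer: 10010011 (147)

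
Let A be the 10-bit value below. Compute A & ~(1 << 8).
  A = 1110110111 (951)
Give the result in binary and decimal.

Mask = ~(1 << 8) = 1011111111
Bit 8 of A is 1, so AND-ing with the mask clears it to 0.
  1110110111
& 1011111111
------------
  1010110111

Answer: 1010110111 (695)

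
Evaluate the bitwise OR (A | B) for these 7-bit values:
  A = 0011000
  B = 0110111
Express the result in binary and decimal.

Apply | to each column (1 where either bit is 1):
  0011000
| 0110111
---------
  0111111

Answer: 0111111 (63)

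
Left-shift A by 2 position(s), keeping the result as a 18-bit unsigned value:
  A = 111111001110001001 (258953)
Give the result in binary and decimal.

Shift left by 2: drop the top 2 bit(s), append 2 zero(s) on the right.
  111111001110001001  ->  discard [11], keep [1111001110001001], append 00
= 111100111000100100

Answer: 111100111000100100 (249380)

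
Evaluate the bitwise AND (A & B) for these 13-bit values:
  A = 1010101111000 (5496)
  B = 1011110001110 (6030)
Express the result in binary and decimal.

Apply & to each column (1 only where both bits are 1):
  1010101111000
& 1011110001110
---------------
  1010100001000

Answer: 1010100001000 (5384)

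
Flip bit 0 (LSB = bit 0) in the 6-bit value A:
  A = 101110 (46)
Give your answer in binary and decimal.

Mask = 1 << 0 = 000001
Bit 0 of A is 0; XOR with the mask flips it to 1.
  101110
^ 000001
--------
  101111

Answer: 101111 (47)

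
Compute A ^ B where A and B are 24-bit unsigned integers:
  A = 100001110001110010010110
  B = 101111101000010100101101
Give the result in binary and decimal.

Apply ^ to each column (1 where bits differ):
  100001110001110010010110
^ 101111101000010100101101
--------------------------
  001110011001100110111011

Answer: 001110011001100110111011 (3774907)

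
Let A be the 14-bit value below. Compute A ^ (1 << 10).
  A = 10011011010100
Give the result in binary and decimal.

Mask = 1 << 10 = 00010000000000
Bit 10 of A is 1; XOR with the mask flips it to 0.
  10011011010100
^ 00010000000000
----------------
  10001011010100

Answer: 10001011010100 (8916)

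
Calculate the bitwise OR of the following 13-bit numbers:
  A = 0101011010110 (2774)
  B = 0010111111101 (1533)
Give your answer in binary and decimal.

Apply | to each column (1 where either bit is 1):
  0101011010110
| 0010111111101
---------------
  0111111111111

Answer: 0111111111111 (4095)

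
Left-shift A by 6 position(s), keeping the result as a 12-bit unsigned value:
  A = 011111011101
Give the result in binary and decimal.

Shift left by 6: drop the top 6 bit(s), append 6 zero(s) on the right.
  011111011101  ->  discard [011111], keep [011101], append 000000
= 011101000000

Answer: 011101000000 (1856)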